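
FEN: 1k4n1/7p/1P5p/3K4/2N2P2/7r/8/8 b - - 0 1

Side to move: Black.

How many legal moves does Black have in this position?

17

Black to move; king on b8.
In check: no.
Legal moves: Ne7+, Nf6+, Kc8, Ka8, Kb7, Rh5+, Rh4, Rg3, Rf3, Re3, Rd3+, Rc3, Rb3, Ra3, Rh2, Rh1, h5.
Count: 17.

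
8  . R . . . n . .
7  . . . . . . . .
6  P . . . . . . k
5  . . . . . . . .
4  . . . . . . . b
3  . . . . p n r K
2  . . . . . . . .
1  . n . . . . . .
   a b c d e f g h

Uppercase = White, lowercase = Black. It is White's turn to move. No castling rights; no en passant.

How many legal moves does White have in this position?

0

White to move; king on h3.
In check: yes, from the black rook on g3.
Legal moves: none.
Count: 0.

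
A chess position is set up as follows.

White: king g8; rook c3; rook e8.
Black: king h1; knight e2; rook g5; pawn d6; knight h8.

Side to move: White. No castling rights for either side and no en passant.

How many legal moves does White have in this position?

White to move; king on g8.
In check: yes, from the black rook on g5.
Legal moves: Kxh8, Kf8, Kh7.
Count: 3.

3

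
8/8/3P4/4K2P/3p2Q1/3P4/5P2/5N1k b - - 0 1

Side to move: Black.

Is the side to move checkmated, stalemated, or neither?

Black to move; black king on h1.
In check: no.
King squares — g1: attacked by Qg4; g2: attacked by Qg4; h2: attacked by Nf1.
Legal moves for Black: none.
Not in check and no legal moves → stalemate.

stalemate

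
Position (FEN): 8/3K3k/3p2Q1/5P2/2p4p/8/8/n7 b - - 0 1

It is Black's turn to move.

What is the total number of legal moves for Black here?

Black to move; king on h7.
In check: yes, from the white queen on g6.
Legal moves: Kh8.
Count: 1.

1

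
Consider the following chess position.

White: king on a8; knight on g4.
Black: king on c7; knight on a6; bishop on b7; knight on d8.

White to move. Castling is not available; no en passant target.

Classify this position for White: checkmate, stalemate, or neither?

White to move; white king on a8.
In check: yes, from the black bishop on b7.
Legal moves for White: Ka7.
White is in check but has 1 legal move → neither.

neither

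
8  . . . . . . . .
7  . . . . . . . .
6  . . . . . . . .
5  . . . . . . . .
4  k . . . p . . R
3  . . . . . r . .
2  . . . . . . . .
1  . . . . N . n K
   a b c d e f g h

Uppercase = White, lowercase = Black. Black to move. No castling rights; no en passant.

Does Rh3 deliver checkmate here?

no

After Rh3: white king on h1; in check: yes, from the black rook on h3.
White has 3 legal replies: Kg2, Kxg1, Rxh3.
In check but a legal move exists → not checkmate.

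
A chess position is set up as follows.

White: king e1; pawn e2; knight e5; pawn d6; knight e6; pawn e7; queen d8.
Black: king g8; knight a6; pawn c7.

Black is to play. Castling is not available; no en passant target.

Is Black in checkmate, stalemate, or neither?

Black to move; black king on g8.
In check: yes, from the white queen on d8.
King squares — f7: attacked by Ne5; g7: attacked by Ne6; h7: available; f8: attacked by Ne6; h8: attacked by Qd8.
Legal moves for Black: Kh7.
Black is in check but has 1 legal move → neither.

neither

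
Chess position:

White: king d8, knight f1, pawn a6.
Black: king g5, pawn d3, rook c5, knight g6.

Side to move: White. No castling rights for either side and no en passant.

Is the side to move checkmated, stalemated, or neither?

White to move; white king on d8.
In check: no.
Legal moves for White: Ke8, Kd7, Ng3, Ne3, Nh2, Nd2, a7.
White has 7 legal moves and is not in check → neither.

neither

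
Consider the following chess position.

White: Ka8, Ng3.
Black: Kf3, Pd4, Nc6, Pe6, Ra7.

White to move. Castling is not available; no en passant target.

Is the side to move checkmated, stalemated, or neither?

White to move; white king on a8.
In check: yes, from the black rook on a7.
King squares — a7: attacked by Nc6; b7: attacked by Ra7; b8: attacked by Nc6.
Legal moves for White: none.
In check with no legal moves → checkmate.

checkmate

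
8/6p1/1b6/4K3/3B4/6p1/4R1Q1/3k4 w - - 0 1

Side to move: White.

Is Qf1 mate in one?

yes

After Qf1: black king on d1; in check: yes, from the white queen on f1.
King squares — c1: attacked by Qf1; e1: attacked by Qf1; c2: attacked by Re2; d2: attacked by Re2; e2: attacked by Qf1.
Black has no legal moves → checkmate.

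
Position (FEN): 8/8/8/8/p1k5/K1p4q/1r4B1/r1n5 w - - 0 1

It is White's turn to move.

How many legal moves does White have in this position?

White to move; king on a3.
In check: yes, from the black rook on a1.
Legal moves: none.
Count: 0.

0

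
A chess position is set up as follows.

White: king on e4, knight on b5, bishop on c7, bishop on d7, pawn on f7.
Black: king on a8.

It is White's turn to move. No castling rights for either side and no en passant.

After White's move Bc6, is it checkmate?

yes

After Bc6: black king on a8; in check: yes, from the white bishop on c6.
King squares — a7: attacked by Nb5; b7: attacked by Bc6; b8: attacked by Bc7.
Black has no legal moves → checkmate.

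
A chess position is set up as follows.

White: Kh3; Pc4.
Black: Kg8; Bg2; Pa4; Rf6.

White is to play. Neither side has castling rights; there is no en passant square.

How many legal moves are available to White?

5

White to move; king on h3.
In check: yes, from the black bishop on g2.
Legal moves: Kh4, Kg4, Kg3, Kh2, Kxg2.
Count: 5.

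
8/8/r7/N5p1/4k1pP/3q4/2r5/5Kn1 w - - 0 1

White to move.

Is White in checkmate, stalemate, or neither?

White to move; white king on f1.
In check: yes, from the black queen on d3.
King squares — e1: available; g1: available; e2: attacked by Ng1; f2: attacked by Rc2; g2: attacked by Rc2.
Legal moves for White: Kxg1, Ke1.
White is in check but has 2 legal moves → neither.

neither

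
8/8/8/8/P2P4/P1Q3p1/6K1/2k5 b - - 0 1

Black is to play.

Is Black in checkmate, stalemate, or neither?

neither

Black to move; black king on c1.
In check: yes, from the white queen on c3.
Legal moves for Black: Kd1, Kb1.
Black is in check but has 2 legal moves → neither.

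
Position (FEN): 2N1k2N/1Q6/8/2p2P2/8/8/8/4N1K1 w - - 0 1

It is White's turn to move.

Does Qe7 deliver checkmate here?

After Qe7: black king on e8; in check: yes, from the white queen on e7.
King squares — d7: attacked by Qe7; e7: attacked by Nc8; f7: attacked by Qe7; d8: attacked by Qe7; f8: attacked by Qe7.
Black has no legal moves → checkmate.

yes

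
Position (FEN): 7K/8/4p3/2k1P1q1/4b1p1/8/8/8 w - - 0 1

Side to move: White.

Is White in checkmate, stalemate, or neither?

White to move; white king on h8.
In check: no.
King squares — g7: attacked by Qg5; h7: attacked by Be4; g8: attacked by Qg5.
Legal moves for White: none.
Not in check and no legal moves → stalemate.

stalemate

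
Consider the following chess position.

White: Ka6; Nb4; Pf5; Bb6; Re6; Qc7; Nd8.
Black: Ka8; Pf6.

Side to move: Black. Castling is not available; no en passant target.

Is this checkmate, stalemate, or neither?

stalemate

Black to move; black king on a8.
In check: no.
King squares — a7: attacked by Ka6; b7: attacked by Ka6; b8: attacked by Qc7.
Legal moves for Black: none.
Not in check and no legal moves → stalemate.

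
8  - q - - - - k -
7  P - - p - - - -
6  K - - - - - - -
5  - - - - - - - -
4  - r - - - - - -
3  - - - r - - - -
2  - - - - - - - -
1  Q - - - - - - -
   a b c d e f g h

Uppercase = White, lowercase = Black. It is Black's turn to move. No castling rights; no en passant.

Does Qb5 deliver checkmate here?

After Qb5: white king on a6; in check: yes, from the black queen on b5.
King squares — a5: attacked by Qb5; b5: attacked by Rb4; b6: attacked by Qb5; a7: own pawn; b7: attacked by Qb5.
White has no legal moves → checkmate.

yes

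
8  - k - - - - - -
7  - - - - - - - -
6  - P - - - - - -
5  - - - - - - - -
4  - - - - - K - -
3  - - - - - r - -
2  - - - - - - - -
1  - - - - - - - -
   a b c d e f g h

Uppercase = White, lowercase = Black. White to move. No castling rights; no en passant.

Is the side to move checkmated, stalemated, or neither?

neither

White to move; white king on f4.
In check: yes, from the black rook on f3.
King squares — e3: attacked by Rf3; f3: available; g3: attacked by Rf3; e4: available; g4: available; e5: available; f5: attacked by Rf3; g5: available.
Legal moves for White: Kg5, Ke5, Kg4, Ke4, Kxf3.
White is in check but has 5 legal moves → neither.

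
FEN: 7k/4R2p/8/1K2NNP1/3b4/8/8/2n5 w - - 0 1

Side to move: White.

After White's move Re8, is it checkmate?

After Re8: black king on h8; in check: yes, from the white rook on e8.
King squares — g7: attacked by Nf5; h7: own pawn; g8: attacked by Re8.
Black has no legal moves → checkmate.

yes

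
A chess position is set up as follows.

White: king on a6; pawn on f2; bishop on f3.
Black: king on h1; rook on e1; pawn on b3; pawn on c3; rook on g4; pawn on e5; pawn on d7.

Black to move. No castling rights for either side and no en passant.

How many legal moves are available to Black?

3

Black to move; king on h1.
In check: yes, from the white bishop on f3.
Legal moves: Kh2, Kg1, Rg2.
Count: 3.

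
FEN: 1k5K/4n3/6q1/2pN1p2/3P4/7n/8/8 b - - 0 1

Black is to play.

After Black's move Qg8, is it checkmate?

After Qg8: white king on h8; in check: yes, from the black queen on g8.
King squares — g7: attacked by Qg8; h7: attacked by Qg8; g8: attacked by Ne7.
White has no legal moves → checkmate.

yes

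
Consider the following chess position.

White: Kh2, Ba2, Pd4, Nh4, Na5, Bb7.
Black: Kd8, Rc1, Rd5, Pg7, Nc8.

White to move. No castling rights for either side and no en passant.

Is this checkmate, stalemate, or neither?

White to move; white king on h2.
In check: no.
Legal moves for White include: Bxc8, Ba8, Bc6, Ba6, Bbxd5, Nc6+, Nc4, Nb3, Ng6, Nf5, Nf3, Ng2, Kh3, Kg3, Kg2, Baxd5, Bc4, Bb3, ... (list truncated; more exist).
White has legal moves and is not in check → neither.

neither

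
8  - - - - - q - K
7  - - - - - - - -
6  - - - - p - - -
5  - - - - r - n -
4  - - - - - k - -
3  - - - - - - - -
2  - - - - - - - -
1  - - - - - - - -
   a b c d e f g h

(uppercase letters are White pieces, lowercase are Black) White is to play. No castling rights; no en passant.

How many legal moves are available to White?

White to move; king on h8.
In check: yes, from the black queen on f8.
Legal moves: none.
Count: 0.

0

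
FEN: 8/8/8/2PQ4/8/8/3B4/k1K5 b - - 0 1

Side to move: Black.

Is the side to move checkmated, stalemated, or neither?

Black to move; black king on a1.
In check: no.
King squares — b1: attacked by Kc1; a2: attacked by Qd5; b2: attacked by Kc1.
Legal moves for Black: none.
Not in check and no legal moves → stalemate.

stalemate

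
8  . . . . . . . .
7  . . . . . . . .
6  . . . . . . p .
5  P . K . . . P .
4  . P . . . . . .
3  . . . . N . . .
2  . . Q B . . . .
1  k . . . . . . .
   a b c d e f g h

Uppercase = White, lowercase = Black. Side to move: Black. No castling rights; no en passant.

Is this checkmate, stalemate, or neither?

stalemate

Black to move; black king on a1.
In check: no.
King squares — b1: attacked by Qc2; a2: attacked by Qc2; b2: attacked by Qc2.
Legal moves for Black: none.
Not in check and no legal moves → stalemate.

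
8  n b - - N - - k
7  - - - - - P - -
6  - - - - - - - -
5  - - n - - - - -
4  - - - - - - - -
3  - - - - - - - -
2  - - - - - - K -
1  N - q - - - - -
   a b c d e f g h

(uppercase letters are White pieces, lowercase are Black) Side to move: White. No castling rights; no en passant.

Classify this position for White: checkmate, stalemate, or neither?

neither

White to move; white king on g2.
In check: no.
Legal moves for White: Ng7, Nc7, Nf6, Nd6, Kh3, Kf3, Kf2, Nb3, Nc2, f8=Q+, f8=R+, f8=B, f8=N.
White has 13 legal moves and is not in check → neither.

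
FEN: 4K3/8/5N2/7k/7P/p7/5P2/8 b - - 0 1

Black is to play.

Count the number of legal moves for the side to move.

Black to move; king on h5.
In check: yes, from the white knight on f6.
Legal moves: Kh6, Kg6, Kxh4.
Count: 3.

3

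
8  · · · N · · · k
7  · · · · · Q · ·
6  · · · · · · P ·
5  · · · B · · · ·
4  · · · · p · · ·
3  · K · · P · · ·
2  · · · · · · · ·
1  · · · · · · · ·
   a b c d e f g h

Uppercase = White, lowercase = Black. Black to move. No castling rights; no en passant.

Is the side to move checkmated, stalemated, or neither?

stalemate

Black to move; black king on h8.
In check: no.
King squares — g7: attacked by Qf7; h7: attacked by Pg6; g8: attacked by Qf7.
Legal moves for Black: none.
Not in check and no legal moves → stalemate.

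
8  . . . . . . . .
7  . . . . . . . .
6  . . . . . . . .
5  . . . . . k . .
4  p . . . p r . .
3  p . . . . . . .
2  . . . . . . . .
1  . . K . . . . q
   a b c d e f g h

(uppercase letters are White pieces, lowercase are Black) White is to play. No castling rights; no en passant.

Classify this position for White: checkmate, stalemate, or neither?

neither

White to move; white king on c1.
In check: yes, from the black queen on h1.
Legal moves for White: Kd2, Kc2.
White is in check but has 2 legal moves → neither.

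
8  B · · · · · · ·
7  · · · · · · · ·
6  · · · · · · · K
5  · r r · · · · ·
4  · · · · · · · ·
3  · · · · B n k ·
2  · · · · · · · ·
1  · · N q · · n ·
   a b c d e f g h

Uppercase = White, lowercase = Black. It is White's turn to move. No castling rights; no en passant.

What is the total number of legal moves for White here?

19

White to move; king on h6.
In check: no.
Legal moves: Bb7, Bc6, Bd5, Be4, Bxf3, Kh7, Kg7, Kg6, Bg5, Bxc5, Bf4+, Bd4, Bf2+, Bd2, Bxg1, Nd3, Nb3, Ne2+, Na2.
Count: 19.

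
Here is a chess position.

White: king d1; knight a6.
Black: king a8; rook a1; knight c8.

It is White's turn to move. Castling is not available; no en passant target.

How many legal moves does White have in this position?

White to move; king on d1.
In check: yes, from the black rook on a1.
Legal moves: Ke2, Kd2, Kc2.
Count: 3.

3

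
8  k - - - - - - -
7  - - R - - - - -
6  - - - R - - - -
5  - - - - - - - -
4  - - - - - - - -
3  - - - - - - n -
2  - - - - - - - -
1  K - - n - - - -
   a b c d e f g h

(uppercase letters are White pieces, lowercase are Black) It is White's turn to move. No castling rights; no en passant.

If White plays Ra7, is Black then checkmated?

After Ra7: black king on a8; in check: yes, from the white rook on a7.
Black has 2 legal replies: Kb8, Kxa7.
In check but a legal move exists → not checkmate.

no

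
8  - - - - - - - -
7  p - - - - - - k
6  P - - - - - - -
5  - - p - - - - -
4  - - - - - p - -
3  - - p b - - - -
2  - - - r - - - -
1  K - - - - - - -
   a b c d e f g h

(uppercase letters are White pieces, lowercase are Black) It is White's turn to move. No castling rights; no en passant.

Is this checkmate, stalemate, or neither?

stalemate

White to move; white king on a1.
In check: no.
King squares — b1: attacked by Bd3; a2: attacked by Rd2; b2: attacked by Rd2.
Legal moves for White: none.
Not in check and no legal moves → stalemate.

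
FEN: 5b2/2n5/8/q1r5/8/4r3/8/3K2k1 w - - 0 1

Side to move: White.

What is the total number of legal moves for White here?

White to move; king on d1.
In check: no.
Legal moves: none.
Count: 0.

0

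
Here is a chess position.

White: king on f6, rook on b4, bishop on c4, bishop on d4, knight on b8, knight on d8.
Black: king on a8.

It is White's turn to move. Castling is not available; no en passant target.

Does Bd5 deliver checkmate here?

yes

After Bd5: black king on a8; in check: yes, from the white bishop on d5.
King squares — a7: attacked by Bd4; b7: attacked by Rb4; b8: attacked by Rb4.
Black has no legal moves → checkmate.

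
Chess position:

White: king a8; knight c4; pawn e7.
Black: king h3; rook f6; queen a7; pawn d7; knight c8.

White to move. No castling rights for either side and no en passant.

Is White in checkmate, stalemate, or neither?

White to move; white king on a8.
In check: yes, from the black queen on a7.
King squares — a7: attacked by Nc8; b7: attacked by Qa7; b8: attacked by Qa7.
Legal moves for White: none.
In check with no legal moves → checkmate.

checkmate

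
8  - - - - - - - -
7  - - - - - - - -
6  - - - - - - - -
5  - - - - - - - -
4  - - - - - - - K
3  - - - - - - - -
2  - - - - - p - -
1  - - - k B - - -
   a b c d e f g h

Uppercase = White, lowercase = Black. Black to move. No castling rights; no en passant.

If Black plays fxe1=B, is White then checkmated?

After fxe1=B: white king on h4; in check: yes, from the black bishop on e1.
White has 4 legal replies: Kh5, Kg5, Kg4, Kh3.
In check but a legal move exists → not checkmate.

no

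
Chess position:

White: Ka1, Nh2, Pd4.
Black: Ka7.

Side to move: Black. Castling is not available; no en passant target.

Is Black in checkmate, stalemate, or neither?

neither

Black to move; black king on a7.
In check: no.
Legal moves for Black: Kb8, Ka8, Kb7, Kb6, Ka6.
Black has 5 legal moves and is not in check → neither.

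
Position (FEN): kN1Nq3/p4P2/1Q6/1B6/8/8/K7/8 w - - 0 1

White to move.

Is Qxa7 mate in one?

no

After Qxa7: black king on a8; in check: yes, from the white queen on a7.
Black has 1 legal reply: Kxa7.
In check but a legal move exists → not checkmate.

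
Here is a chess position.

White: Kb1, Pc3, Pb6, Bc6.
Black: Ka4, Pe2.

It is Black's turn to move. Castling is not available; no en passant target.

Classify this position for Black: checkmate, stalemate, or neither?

Black to move; black king on a4.
In check: yes, from the white bishop on c6.
Legal moves for Black: Ka5, Kb3, Ka3.
Black is in check but has 3 legal moves → neither.

neither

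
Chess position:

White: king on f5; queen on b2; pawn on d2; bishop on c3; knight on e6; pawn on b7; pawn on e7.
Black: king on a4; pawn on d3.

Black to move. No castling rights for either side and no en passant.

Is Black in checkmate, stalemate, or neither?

Black to move; black king on a4.
In check: no.
King squares — a3: attacked by Qb2; b3: attacked by Qb2; b4: attacked by Qb2; a5: attacked by Bc3; b5: attacked by Qb2.
Legal moves for Black: none.
Not in check and no legal moves → stalemate.

stalemate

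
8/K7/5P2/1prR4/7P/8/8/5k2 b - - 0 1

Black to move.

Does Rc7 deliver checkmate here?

no

After Rc7: white king on a7; in check: yes, from the black rook on c7.
White has 4 legal replies: Kb8, Ka8, Kb6, Ka6.
In check but a legal move exists → not checkmate.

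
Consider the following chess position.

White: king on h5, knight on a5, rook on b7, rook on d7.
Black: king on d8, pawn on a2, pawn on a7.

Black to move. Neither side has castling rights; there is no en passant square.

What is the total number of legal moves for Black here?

Black to move; king on d8.
In check: yes, from the white rook on d7.
Legal moves: Ke8, Kc8.
Count: 2.

2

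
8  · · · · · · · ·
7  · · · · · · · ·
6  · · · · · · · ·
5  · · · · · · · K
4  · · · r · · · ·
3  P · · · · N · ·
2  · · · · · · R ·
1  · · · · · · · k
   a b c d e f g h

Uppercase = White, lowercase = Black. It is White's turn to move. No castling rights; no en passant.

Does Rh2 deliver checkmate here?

yes

After Rh2: black king on h1; in check: yes, from the white rook on h2.
King squares — g1: attacked by Nf3; g2: attacked by Rh2; h2: attacked by Nf3.
Black has no legal moves → checkmate.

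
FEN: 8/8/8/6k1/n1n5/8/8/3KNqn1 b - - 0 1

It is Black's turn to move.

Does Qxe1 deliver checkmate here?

After Qxe1: white king on d1; in check: yes, from the black queen on e1.
White has 2 legal replies: Kc2, Kxe1.
In check but a legal move exists → not checkmate.

no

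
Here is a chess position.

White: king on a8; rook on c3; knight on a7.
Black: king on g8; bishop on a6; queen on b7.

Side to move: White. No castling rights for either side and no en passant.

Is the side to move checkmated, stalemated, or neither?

checkmate

White to move; white king on a8.
In check: yes, from the black queen on b7.
King squares — a7: own knight; b7: attacked by Ba6; b8: attacked by Qb7.
Legal moves for White: none.
In check with no legal moves → checkmate.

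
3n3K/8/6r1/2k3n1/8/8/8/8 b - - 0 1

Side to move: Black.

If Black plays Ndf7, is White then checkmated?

After Ndf7: white king on h8; in check: yes, from the black knight on f7.
King squares — g7: attacked by Rg6; h7: attacked by Ng5; g8: attacked by Rg6.
White has no legal moves → checkmate.

yes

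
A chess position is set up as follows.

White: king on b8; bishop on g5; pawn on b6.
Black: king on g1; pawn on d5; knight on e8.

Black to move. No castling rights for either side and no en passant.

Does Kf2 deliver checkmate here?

After Kf2: white king on b8; in check: no.
White is not in check, so this cannot be checkmate.

no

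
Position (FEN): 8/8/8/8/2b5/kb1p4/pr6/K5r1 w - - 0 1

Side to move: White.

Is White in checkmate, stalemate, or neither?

White to move; white king on a1.
In check: yes, from the black rook on g1.
King squares — b1: attacked by Rg1; a2: attacked by Rb2; b2: attacked by Ka3.
Legal moves for White: none.
In check with no legal moves → checkmate.

checkmate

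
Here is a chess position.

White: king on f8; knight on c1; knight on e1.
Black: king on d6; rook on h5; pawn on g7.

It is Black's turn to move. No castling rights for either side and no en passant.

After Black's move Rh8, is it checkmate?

no

After Rh8: white king on f8; in check: yes, from the black rook on h8.
White has 2 legal replies: Kxg7, Kf7.
In check but a legal move exists → not checkmate.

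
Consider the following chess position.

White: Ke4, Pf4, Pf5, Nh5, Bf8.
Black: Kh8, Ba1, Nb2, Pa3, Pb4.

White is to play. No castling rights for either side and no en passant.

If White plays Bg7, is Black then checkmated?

no

After Bg7: black king on h8; in check: yes, from the white bishop on g7.
Black has 2 legal replies: Kg8, Kh7.
In check but a legal move exists → not checkmate.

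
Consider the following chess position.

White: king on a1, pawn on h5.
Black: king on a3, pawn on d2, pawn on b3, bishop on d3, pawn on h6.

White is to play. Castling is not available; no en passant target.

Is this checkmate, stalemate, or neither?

White to move; white king on a1.
In check: no.
King squares — b1: attacked by Bd3; a2: attacked by Ka3; b2: attacked by Ka3.
Legal moves for White: none.
Not in check and no legal moves → stalemate.

stalemate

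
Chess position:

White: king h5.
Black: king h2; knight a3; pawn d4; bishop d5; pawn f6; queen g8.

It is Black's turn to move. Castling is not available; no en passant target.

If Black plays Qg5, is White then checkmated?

After Qg5: white king on h5; in check: yes, from the black queen on g5.
King squares — g4: attacked by Qg5; h4: attacked by Qg5; g5: attacked by Pf6; g6: attacked by Qg5; h6: attacked by Qg5.
White has no legal moves → checkmate.

yes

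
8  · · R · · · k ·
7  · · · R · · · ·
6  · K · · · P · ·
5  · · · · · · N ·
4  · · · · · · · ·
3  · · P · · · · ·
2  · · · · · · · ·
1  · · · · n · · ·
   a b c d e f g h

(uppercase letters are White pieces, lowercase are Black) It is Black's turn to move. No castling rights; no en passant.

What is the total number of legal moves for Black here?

0

Black to move; king on g8.
In check: yes, from the white rook on c8.
Legal moves: none.
Count: 0.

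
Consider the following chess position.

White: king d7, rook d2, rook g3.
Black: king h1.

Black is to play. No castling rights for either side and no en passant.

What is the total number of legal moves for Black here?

0

Black to move; king on h1.
In check: no.
Legal moves: none.
Count: 0.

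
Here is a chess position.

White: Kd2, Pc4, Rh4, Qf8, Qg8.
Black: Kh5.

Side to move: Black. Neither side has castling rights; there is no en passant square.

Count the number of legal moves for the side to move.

Black to move; king on h5.
In check: yes, from the white rook on h4.
Legal moves: Kxh4.
Count: 1.

1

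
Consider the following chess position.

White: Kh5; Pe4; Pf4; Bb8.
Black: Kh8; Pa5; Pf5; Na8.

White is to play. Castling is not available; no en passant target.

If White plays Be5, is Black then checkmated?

no

After Be5: black king on h8; in check: yes, from the white bishop on e5.
Black has 2 legal replies: Kg8, Kh7.
In check but a legal move exists → not checkmate.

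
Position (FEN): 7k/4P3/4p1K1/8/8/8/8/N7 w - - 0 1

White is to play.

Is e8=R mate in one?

yes

After e8=R: black king on h8; in check: yes, from the white rook on e8.
King squares — g7: attacked by Kg6; h7: attacked by Kg6; g8: attacked by Re8.
Black has no legal moves → checkmate.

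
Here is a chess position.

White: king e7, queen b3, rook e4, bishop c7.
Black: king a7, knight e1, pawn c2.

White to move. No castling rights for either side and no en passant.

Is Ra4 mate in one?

yes

After Ra4: black king on a7; in check: yes, from the white rook on a4.
King squares — a6: attacked by Ra4; b6: attacked by Qb3; b7: attacked by Qb3; a8: attacked by Ra4; b8: attacked by Qb3.
Black has no legal moves → checkmate.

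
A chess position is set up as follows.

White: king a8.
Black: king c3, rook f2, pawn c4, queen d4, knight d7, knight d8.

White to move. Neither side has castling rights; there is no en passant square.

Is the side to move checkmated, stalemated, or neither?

stalemate

White to move; white king on a8.
In check: no.
King squares — a7: attacked by Qd4; b7: attacked by Nd8; b8: attacked by Nd7.
Legal moves for White: none.
Not in check and no legal moves → stalemate.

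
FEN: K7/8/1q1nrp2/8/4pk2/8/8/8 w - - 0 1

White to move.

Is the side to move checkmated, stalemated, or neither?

stalemate

White to move; white king on a8.
In check: no.
King squares — a7: attacked by Qb6; b7: attacked by Qb6; b8: attacked by Qb6.
Legal moves for White: none.
Not in check and no legal moves → stalemate.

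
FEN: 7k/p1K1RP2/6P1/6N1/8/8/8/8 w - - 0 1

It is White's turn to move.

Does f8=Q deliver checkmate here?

yes

After f8=Q: black king on h8; in check: yes, from the white queen on f8.
King squares — g7: attacked by Re7; h7: attacked by Ng5; g8: attacked by Qf8.
Black has no legal moves → checkmate.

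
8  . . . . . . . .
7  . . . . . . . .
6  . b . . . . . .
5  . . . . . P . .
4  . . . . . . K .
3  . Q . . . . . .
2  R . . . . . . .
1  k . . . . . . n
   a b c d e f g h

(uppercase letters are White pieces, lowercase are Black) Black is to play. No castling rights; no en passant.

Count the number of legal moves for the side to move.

0

Black to move; king on a1.
In check: yes, from the white rook on a2.
Legal moves: none.
Count: 0.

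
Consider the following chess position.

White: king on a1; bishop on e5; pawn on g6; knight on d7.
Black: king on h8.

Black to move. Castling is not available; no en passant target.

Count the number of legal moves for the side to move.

Black to move; king on h8.
In check: yes, from the white bishop on e5.
Legal moves: Kg8.
Count: 1.

1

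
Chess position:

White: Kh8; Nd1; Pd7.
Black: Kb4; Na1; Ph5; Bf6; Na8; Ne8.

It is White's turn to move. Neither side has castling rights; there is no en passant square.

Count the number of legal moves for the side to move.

2

White to move; king on h8.
In check: yes, from the black bishop on f6.
Legal moves: Kg8, Kh7.
Count: 2.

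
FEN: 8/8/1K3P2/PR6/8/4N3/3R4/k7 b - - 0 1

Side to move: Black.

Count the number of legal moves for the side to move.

0

Black to move; king on a1.
In check: no.
Legal moves: none.
Count: 0.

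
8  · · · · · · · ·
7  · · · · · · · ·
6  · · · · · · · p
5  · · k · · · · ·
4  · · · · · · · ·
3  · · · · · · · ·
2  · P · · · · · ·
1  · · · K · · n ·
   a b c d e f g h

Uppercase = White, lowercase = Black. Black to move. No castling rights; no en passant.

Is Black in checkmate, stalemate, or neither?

neither

Black to move; black king on c5.
In check: no.
Legal moves for Black: Kd6, Kc6, Kb6, Kd5, Kb5, Kd4, Kc4, Kb4, Nh3, Nf3, Ne2, h5.
Black has 12 legal moves and is not in check → neither.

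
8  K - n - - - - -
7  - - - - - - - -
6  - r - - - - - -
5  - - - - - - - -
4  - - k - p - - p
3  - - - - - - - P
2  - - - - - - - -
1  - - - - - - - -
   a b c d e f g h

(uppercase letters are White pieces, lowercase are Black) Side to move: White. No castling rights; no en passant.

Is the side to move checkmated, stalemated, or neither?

stalemate

White to move; white king on a8.
In check: no.
King squares — a7: attacked by Nc8; b7: attacked by Rb6; b8: attacked by Rb6.
Legal moves for White: none.
Not in check and no legal moves → stalemate.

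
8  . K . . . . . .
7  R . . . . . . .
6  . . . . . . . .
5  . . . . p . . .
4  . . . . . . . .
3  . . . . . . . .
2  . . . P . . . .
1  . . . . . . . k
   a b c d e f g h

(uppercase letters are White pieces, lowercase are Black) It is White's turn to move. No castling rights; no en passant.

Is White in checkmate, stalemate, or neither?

White to move; white king on b8.
In check: no.
Legal moves for White include: Kc8, Ka8, Kc7, Kb7, Ra8, Rh7+, Rg7, Rf7, Re7, Rd7, Rc7, Rb7, Ra6, Ra5, Ra4, Ra3, Ra2, Ra1+, ... (list truncated; more exist).
White has legal moves and is not in check → neither.

neither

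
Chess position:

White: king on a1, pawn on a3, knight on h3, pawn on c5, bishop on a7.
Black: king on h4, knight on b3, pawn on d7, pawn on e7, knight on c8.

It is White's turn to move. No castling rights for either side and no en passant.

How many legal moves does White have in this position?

White to move; king on a1.
In check: yes, from the black knight on b3.
Legal moves: Kb2, Ka2, Kb1.
Count: 3.

3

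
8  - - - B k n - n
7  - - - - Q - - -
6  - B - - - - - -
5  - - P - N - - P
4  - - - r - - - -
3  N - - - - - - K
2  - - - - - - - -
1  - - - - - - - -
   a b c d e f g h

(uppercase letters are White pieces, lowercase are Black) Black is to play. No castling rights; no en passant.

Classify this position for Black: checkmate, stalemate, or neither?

checkmate

Black to move; black king on e8.
In check: yes, from the white queen on e7.
King squares — d7: attacked by Ne5; e7: attacked by Bd8; f7: attacked by Ne5; d8: attacked by Bb6; f8: own knight.
Legal moves for Black: none.
In check with no legal moves → checkmate.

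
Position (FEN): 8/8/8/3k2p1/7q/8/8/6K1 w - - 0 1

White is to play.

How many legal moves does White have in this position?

White to move; king on g1.
In check: no.
Legal moves: Kg2, Kf1.
Count: 2.

2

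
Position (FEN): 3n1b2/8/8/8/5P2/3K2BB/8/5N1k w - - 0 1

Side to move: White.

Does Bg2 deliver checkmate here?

After Bg2: black king on h1; in check: yes, from the white bishop on g2.
Black has 2 legal replies: Kxg2, Kg1.
In check but a legal move exists → not checkmate.

no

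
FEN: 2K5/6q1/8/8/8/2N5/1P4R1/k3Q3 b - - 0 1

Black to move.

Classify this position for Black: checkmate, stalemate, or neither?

checkmate

Black to move; black king on a1.
In check: yes, from the white queen on e1.
King squares — b1: attacked by Qe1; a2: attacked by Nc3; b2: attacked by Rg2.
Legal moves for Black: none.
In check with no legal moves → checkmate.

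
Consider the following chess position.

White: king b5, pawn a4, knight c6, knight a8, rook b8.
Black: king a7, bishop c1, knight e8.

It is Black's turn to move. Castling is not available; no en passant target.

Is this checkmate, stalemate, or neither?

checkmate

Black to move; black king on a7.
In check: yes, from the white knight on c6.
King squares — a6: attacked by Kb5; b6: attacked by Kb5; b7: attacked by Rb8; a8: attacked by Rb8; b8: attacked by Nc6.
Legal moves for Black: none.
In check with no legal moves → checkmate.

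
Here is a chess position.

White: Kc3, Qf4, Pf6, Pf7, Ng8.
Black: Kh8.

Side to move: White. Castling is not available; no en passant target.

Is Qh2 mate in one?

After Qh2: black king on h8; in check: yes, from the white queen on h2.
King squares — g7: attacked by Pf6; h7: attacked by Qh2; g8: attacked by Pf7.
Black has no legal moves → checkmate.

yes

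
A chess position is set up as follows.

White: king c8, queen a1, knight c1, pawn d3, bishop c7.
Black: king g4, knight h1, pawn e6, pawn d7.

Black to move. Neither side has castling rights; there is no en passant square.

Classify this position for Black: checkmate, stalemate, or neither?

neither

Black to move; black king on g4.
In check: no.
Legal moves for Black: Kh5, Kg5, Kf5, Kh4, Kh3, Kf3, Ng3, Nf2, d6, e5, d5.
Black has 11 legal moves and is not in check → neither.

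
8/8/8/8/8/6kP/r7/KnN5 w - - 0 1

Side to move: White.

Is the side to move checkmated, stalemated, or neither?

neither

White to move; white king on a1.
In check: yes, from the black rook on a2.
King squares — b1: available; a2: available; b2: attacked by Ra2.
Legal moves for White: Kxa2, Kxb1, Nxa2.
White is in check but has 3 legal moves → neither.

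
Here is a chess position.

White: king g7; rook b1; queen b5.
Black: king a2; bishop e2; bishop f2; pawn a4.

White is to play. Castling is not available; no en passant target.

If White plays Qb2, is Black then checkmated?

yes

After Qb2: black king on a2; in check: yes, from the white queen on b2.
King squares — a1: attacked by Rb1; b1: attacked by Qb2; b2: attacked by Rb1; a3: attacked by Qb2; b3: attacked by Qb2.
Black has no legal moves → checkmate.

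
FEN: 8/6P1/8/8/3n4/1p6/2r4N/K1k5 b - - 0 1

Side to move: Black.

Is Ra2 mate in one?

yes

After Ra2: white king on a1; in check: yes, from the black rook on a2.
King squares — b1: attacked by Kc1; a2: attacked by Pb3; b2: attacked by Kc1.
White has no legal moves → checkmate.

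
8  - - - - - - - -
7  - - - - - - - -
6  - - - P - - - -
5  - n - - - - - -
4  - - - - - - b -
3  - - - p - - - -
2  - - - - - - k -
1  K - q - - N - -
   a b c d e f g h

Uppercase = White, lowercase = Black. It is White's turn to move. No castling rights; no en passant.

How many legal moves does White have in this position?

1

White to move; king on a1.
In check: yes, from the black queen on c1.
Legal moves: Ka2.
Count: 1.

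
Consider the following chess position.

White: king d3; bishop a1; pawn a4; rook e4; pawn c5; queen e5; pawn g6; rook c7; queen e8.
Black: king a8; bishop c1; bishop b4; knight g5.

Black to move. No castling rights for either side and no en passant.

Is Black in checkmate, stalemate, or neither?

Black to move; black king on a8.
In check: yes, from the white queen on e8.
King squares — a7: attacked by Rc7; b7: attacked by Rc7; b8: attacked by Qe8.
Legal moves for Black: none.
In check with no legal moves → checkmate.

checkmate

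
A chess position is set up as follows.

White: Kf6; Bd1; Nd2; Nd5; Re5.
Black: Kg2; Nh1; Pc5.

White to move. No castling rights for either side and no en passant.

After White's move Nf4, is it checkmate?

no

After Nf4: black king on g2; in check: yes, from the white knight on f4.
Black has 4 legal replies: Kg3, Kh2, Kf2, Kg1.
In check but a legal move exists → not checkmate.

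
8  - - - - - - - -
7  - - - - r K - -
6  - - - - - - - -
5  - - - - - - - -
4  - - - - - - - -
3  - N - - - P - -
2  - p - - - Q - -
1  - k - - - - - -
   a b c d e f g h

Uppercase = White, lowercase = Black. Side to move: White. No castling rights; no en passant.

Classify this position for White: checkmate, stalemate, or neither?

White to move; white king on f7.
In check: yes, from the black rook on e7.
King squares — e6: attacked by Re7; f6: available; g6: available; e7: available; g7: attacked by Re7; e8: attacked by Re7; f8: available; g8: available.
Legal moves for White: Kg8, Kf8, Kxe7, Kg6, Kf6.
White is in check but has 5 legal moves → neither.

neither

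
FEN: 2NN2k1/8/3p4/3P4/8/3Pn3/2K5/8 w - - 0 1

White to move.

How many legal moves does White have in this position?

White to move; king on c2.
In check: yes, from the black knight on e3.
Legal moves: Kc3, Kb3, Kd2, Kb2, Kc1, Kb1.
Count: 6.

6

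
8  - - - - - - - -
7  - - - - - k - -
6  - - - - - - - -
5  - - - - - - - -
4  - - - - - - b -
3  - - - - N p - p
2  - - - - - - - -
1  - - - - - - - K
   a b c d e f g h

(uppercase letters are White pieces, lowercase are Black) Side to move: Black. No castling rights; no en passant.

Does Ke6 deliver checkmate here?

After Ke6: white king on h1; in check: no.
White is not in check, so this cannot be checkmate.

no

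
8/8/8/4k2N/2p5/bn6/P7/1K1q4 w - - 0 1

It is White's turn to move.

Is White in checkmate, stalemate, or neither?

White to move; white king on b1.
In check: yes, from the black queen on d1.
King squares — a1: attacked by Qd1; c1: attacked by Qd1; a2: own pawn; b2: attacked by Ba3; c2: attacked by Qd1.
Legal moves for White: none.
In check with no legal moves → checkmate.

checkmate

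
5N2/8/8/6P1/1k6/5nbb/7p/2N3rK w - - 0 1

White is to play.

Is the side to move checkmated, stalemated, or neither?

checkmate

White to move; white king on h1.
In check: yes, from the black rook on g1.
King squares — g1: attacked by Ph2; g2: attacked by Rg1; h2: attacked by Nf3.
Legal moves for White: none.
In check with no legal moves → checkmate.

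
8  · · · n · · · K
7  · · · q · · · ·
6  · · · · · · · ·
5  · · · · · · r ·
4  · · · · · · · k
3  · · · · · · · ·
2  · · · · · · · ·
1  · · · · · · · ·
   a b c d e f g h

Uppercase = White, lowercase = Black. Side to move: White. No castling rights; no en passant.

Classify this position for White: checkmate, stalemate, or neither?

White to move; white king on h8.
In check: no.
King squares — g7: attacked by Rg5; h7: attacked by Qd7; g8: attacked by Rg5.
Legal moves for White: none.
Not in check and no legal moves → stalemate.

stalemate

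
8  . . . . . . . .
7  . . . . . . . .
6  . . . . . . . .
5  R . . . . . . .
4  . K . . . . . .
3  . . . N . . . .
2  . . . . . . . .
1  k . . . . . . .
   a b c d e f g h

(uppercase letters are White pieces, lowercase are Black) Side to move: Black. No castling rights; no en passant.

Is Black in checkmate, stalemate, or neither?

neither

Black to move; black king on a1.
In check: yes, from the white rook on a5.
King squares — b1: available; a2: attacked by Ra5; b2: attacked by Nd3.
Legal moves for Black: Kb1.
Black is in check but has 1 legal move → neither.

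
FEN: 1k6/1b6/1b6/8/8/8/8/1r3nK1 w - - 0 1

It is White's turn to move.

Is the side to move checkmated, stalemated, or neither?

checkmate

White to move; white king on g1.
In check: yes, from the black bishop on b6.
King squares — f1: attacked by Rb1; h1: attacked by Bb7; f2: attacked by Bb6; g2: attacked by Bb7; h2: attacked by Nf1.
Legal moves for White: none.
In check with no legal moves → checkmate.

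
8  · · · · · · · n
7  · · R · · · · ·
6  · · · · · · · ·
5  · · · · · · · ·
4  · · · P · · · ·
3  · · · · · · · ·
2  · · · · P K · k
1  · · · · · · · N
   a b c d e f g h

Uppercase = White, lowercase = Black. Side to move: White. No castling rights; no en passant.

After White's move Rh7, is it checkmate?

After Rh7: black king on h2; in check: yes, from the white rook on h7.
King squares — g1: attacked by Kf2; h1: attacked by Rh7; g2: attacked by Kf2; g3: attacked by Nh1; h3: attacked by Rh7.
Black has no legal moves → checkmate.

yes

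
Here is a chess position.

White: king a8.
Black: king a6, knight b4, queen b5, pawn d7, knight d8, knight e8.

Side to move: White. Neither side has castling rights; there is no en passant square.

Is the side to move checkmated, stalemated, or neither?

stalemate

White to move; white king on a8.
In check: no.
King squares — a7: attacked by Ka6; b7: attacked by Qb5; b8: attacked by Qb5.
Legal moves for White: none.
Not in check and no legal moves → stalemate.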